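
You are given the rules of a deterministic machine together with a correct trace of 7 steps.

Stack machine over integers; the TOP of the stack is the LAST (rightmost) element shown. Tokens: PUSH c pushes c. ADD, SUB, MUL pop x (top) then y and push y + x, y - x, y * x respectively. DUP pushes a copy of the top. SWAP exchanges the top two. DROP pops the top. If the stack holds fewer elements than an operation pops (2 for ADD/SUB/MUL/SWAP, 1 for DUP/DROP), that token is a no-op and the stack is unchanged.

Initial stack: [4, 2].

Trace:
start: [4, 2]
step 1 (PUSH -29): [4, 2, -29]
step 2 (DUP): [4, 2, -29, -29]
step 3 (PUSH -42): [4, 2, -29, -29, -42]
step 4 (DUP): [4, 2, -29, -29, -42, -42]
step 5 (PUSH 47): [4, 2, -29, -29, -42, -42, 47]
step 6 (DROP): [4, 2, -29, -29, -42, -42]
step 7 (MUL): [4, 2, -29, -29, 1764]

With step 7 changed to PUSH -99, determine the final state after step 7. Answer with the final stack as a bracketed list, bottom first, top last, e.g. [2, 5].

(re-executing from step 7 with the substitution; state before step 7: [4, 2, -29, -29, -42, -42])
step 7 (PUSH -99): [4, 2, -29, -29, -42, -42, -99]

[4, 2, -29, -29, -42, -42, -99]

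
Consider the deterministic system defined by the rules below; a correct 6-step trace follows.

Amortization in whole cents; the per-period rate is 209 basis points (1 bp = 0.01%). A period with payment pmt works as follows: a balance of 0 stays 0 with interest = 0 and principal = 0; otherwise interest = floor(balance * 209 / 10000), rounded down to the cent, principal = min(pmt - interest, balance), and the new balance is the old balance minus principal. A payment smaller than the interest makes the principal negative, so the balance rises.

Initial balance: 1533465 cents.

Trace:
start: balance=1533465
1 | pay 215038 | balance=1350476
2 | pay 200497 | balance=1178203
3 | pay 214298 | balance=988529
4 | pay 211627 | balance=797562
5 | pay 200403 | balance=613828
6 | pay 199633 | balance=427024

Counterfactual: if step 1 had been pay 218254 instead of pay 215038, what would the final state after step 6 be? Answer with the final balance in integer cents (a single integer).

423456

(re-executing from step 1 with the substitution; state before step 1: balance=1533465)
1 | pay 218254 | balance=1347260
2 | pay 200497 | balance=1174920
3 | pay 214298 | balance=985177
4 | pay 211627 | balance=794140
5 | pay 200403 | balance=610334
6 | pay 199633 | balance=423456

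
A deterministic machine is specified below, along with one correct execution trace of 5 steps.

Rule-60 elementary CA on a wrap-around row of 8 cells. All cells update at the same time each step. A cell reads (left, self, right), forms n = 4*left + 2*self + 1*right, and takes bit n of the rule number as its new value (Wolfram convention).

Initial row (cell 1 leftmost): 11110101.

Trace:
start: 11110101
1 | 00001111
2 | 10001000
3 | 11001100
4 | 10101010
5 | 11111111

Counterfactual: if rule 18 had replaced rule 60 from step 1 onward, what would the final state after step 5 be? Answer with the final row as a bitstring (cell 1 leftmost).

00000000

(re-executing steps 1..5 under rule 18; state before step 1: 11110101)
1 | 00000000
2 | 00000000
3 | 00000000
4 | 00000000
5 | 00000000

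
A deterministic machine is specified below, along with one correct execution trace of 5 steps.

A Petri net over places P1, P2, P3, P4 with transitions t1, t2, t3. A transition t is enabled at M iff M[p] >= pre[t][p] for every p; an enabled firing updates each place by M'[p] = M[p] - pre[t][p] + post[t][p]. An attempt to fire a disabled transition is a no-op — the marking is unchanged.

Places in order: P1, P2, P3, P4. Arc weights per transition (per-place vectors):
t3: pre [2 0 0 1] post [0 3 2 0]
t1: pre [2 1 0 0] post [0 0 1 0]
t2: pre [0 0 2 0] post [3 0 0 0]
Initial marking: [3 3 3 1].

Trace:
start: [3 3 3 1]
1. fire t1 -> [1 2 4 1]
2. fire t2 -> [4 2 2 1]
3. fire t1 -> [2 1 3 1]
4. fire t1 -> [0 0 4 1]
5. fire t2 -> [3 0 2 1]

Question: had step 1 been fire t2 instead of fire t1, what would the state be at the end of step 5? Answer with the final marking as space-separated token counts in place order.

5 1 1 1

(re-executing from step 1 with the substitution; state before step 1: [3 3 3 1])
1. fire t2 -> [6 3 1 1]
2. fire t2 -> [6 3 1 1]
3. fire t1 -> [4 2 2 1]
4. fire t1 -> [2 1 3 1]
5. fire t2 -> [5 1 1 1]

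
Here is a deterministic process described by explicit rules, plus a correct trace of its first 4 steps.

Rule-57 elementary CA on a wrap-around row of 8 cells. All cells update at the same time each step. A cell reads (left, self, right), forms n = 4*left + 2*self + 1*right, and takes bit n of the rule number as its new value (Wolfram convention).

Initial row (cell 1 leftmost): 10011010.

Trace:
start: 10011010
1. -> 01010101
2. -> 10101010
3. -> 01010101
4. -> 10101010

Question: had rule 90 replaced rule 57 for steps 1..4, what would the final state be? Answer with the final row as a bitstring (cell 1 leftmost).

00000000

(re-executing steps 1..4 under rule 90; state before step 1: 10011010)
1. -> 01111000
2. -> 11001100
3. -> 11111111
4. -> 00000000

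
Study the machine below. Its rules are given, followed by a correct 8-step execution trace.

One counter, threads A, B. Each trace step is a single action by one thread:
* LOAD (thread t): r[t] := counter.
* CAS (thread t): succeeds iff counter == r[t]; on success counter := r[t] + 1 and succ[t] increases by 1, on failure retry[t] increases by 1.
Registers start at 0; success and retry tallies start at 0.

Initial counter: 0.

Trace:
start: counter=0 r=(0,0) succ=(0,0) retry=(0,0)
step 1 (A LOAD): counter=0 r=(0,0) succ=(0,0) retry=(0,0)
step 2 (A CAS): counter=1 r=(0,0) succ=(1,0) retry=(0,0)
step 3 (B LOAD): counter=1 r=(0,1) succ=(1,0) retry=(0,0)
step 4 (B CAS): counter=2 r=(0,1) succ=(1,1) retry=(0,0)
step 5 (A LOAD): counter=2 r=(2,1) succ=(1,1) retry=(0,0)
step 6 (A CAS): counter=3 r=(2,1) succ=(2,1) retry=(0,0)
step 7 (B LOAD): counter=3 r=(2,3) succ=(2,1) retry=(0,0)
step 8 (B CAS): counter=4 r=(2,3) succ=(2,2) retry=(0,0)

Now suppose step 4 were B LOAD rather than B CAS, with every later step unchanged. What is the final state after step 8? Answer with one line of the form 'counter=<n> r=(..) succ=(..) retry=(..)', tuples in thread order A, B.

(re-executing from step 4 with the substitution; state before step 4: counter=1 r=(0,1) succ=(1,0) retry=(0,0))
step 4 (B LOAD): counter=1 r=(0,1) succ=(1,0) retry=(0,0)
step 5 (A LOAD): counter=1 r=(1,1) succ=(1,0) retry=(0,0)
step 6 (A CAS): counter=2 r=(1,1) succ=(2,0) retry=(0,0)
step 7 (B LOAD): counter=2 r=(1,2) succ=(2,0) retry=(0,0)
step 8 (B CAS): counter=3 r=(1,2) succ=(2,1) retry=(0,0)

counter=3 r=(1,2) succ=(2,1) retry=(0,0)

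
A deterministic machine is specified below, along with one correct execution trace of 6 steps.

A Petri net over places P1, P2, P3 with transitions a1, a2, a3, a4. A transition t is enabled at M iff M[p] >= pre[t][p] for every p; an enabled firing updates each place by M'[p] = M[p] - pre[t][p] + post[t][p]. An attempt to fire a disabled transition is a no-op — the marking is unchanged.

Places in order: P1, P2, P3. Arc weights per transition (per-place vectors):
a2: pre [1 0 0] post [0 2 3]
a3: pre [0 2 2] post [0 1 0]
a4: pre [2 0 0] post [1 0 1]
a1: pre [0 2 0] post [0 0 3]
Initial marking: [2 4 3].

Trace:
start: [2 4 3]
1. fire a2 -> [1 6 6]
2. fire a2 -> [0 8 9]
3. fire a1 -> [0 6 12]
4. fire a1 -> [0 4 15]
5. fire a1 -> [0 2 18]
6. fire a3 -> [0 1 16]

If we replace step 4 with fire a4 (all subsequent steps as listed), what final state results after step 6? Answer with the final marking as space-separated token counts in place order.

(re-executing from step 4 with the substitution; state before step 4: [0 6 12])
4. fire a4 -> [0 6 12]
5. fire a1 -> [0 4 15]
6. fire a3 -> [0 3 13]

0 3 13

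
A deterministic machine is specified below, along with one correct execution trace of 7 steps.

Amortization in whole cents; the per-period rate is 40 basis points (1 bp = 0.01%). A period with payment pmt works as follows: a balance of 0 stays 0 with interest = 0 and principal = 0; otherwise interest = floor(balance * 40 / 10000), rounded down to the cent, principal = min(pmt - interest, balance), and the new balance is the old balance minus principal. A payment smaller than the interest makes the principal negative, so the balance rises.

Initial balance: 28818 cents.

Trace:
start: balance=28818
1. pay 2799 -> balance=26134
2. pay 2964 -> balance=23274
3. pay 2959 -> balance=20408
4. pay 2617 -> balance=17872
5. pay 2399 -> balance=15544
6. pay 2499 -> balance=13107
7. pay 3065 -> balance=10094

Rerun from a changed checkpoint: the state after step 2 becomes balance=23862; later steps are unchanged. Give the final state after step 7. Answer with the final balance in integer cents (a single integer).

10692

state after step 2 := balance=23862
3. pay 2959 -> balance=20998
4. pay 2617 -> balance=18464
5. pay 2399 -> balance=16138
6. pay 2499 -> balance=13703
7. pay 3065 -> balance=10692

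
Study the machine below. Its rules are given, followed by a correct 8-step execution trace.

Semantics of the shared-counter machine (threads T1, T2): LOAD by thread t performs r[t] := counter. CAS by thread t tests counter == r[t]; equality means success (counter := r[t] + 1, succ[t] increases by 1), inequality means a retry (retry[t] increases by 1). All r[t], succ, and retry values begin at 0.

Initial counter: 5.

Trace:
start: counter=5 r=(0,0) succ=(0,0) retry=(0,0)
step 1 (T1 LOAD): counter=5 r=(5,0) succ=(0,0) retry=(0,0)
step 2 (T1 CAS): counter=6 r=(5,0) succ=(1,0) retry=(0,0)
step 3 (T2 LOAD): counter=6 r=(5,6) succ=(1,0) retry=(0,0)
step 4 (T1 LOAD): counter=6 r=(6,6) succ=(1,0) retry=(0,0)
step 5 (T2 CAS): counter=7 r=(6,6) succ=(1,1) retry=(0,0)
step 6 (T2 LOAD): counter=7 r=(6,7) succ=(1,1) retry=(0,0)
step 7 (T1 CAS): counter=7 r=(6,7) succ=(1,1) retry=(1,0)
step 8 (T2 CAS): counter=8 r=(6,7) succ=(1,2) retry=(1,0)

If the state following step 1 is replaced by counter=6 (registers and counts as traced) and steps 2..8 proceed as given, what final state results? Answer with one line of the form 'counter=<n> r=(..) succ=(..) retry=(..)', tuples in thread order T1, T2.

state after step 1 := counter=6 r=(5,0) succ=(0,0) retry=(0,0)
step 2 (T1 CAS): counter=6 r=(5,0) succ=(0,0) retry=(1,0)
step 3 (T2 LOAD): counter=6 r=(5,6) succ=(0,0) retry=(1,0)
step 4 (T1 LOAD): counter=6 r=(6,6) succ=(0,0) retry=(1,0)
step 5 (T2 CAS): counter=7 r=(6,6) succ=(0,1) retry=(1,0)
step 6 (T2 LOAD): counter=7 r=(6,7) succ=(0,1) retry=(1,0)
step 7 (T1 CAS): counter=7 r=(6,7) succ=(0,1) retry=(2,0)
step 8 (T2 CAS): counter=8 r=(6,7) succ=(0,2) retry=(2,0)

counter=8 r=(6,7) succ=(0,2) retry=(2,0)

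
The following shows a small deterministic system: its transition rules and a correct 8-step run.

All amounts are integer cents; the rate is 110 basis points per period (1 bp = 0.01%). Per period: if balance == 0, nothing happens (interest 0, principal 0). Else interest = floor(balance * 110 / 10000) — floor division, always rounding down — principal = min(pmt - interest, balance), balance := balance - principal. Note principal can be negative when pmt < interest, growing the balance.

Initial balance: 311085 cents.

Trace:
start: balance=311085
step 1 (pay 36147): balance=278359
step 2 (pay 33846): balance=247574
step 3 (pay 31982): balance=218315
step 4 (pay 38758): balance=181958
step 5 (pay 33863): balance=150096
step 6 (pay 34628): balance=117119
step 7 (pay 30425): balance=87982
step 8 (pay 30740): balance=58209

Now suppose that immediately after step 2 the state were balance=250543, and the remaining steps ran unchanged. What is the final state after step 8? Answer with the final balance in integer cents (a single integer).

state after step 2 := balance=250543
step 3 (pay 31982): balance=221316
step 4 (pay 38758): balance=184992
step 5 (pay 33863): balance=153163
step 6 (pay 34628): balance=120219
step 7 (pay 30425): balance=91116
step 8 (pay 30740): balance=61378

61378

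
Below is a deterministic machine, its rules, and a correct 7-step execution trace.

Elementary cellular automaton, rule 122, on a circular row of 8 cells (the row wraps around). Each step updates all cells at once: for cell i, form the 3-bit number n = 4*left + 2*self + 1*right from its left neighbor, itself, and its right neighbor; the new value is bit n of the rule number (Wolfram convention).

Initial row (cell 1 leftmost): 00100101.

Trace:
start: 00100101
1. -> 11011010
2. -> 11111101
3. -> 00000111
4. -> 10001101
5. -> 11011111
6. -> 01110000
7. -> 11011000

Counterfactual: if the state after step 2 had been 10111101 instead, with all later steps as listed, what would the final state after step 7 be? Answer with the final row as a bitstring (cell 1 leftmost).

state after step 2 := 10111101
3. -> 11100111
4. -> 00111100
5. -> 01100110
6. -> 11111111
7. -> 00000000

00000000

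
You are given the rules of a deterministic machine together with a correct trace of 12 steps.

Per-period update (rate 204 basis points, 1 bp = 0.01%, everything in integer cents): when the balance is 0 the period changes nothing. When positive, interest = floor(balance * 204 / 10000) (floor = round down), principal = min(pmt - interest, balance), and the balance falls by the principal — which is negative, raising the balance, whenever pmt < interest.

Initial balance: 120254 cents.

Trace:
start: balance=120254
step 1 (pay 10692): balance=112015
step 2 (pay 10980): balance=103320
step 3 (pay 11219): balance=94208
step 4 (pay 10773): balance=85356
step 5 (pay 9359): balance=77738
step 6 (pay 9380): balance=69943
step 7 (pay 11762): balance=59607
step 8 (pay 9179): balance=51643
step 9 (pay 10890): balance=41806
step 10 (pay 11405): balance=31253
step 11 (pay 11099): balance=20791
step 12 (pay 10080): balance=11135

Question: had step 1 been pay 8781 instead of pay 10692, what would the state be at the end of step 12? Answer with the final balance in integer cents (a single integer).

(re-executing from step 1 with the substitution; state before step 1: balance=120254)
step 1 (pay 8781): balance=113926
step 2 (pay 10980): balance=105270
step 3 (pay 11219): balance=96198
step 4 (pay 10773): balance=87387
step 5 (pay 9359): balance=79810
step 6 (pay 9380): balance=72058
step 7 (pay 11762): balance=61765
step 8 (pay 9179): balance=53846
step 9 (pay 10890): balance=44054
step 10 (pay 11405): balance=33547
step 11 (pay 11099): balance=23132
step 12 (pay 10080): balance=13523

13523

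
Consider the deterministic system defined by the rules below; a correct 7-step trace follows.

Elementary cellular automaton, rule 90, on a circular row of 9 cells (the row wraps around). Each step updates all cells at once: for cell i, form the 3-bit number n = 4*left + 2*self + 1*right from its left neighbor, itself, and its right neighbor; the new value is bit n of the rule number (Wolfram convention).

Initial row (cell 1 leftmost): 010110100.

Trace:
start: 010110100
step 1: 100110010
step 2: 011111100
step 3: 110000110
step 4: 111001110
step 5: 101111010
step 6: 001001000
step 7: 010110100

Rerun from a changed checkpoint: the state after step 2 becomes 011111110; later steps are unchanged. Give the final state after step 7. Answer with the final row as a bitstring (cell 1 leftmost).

001000100

state after step 2 := 011111110
step 3: 110000011
step 4: 011000110
step 5: 111101111
step 6: 000101000
step 7: 001000100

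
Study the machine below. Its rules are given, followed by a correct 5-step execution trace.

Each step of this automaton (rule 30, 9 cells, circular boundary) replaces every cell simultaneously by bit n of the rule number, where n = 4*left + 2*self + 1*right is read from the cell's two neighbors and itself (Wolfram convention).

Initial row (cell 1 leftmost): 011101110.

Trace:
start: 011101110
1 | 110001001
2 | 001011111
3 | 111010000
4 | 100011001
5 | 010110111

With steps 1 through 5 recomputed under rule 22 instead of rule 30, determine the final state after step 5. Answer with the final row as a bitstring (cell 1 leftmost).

(re-executing steps 1..5 under rule 22; state before step 1: 011101110)
1 | 100000001
2 | 010000010
3 | 111000111
4 | 000101000
5 | 001101100

001101100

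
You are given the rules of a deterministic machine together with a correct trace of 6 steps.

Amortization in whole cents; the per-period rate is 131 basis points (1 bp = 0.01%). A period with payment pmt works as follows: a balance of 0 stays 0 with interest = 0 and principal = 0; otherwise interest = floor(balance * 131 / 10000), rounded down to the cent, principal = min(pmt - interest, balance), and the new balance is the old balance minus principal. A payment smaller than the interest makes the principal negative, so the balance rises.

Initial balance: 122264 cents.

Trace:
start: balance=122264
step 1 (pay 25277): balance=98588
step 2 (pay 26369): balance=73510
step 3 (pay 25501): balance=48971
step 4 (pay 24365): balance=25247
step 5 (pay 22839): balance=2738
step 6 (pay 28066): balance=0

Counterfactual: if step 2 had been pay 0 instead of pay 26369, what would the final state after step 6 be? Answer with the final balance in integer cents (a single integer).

(re-executing from step 2 with the substitution; state before step 2: balance=98588)
step 2 (pay 0): balance=99879
step 3 (pay 25501): balance=75686
step 4 (pay 24365): balance=52312
step 5 (pay 22839): balance=30158
step 6 (pay 28066): balance=2487

2487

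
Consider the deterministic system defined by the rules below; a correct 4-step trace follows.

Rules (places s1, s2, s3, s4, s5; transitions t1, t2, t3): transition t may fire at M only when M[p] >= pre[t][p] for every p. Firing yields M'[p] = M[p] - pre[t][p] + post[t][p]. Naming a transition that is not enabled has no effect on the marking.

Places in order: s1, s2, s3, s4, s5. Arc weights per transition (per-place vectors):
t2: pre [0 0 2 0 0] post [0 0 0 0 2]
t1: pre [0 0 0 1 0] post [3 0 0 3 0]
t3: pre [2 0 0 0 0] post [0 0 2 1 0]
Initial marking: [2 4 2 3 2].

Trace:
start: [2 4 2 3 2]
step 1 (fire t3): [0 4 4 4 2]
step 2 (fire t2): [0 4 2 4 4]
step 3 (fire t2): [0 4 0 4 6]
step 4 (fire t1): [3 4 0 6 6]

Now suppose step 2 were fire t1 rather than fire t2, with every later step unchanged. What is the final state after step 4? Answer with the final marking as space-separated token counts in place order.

(re-executing from step 2 with the substitution; state before step 2: [0 4 4 4 2])
step 2 (fire t1): [3 4 4 6 2]
step 3 (fire t2): [3 4 2 6 4]
step 4 (fire t1): [6 4 2 8 4]

6 4 2 8 4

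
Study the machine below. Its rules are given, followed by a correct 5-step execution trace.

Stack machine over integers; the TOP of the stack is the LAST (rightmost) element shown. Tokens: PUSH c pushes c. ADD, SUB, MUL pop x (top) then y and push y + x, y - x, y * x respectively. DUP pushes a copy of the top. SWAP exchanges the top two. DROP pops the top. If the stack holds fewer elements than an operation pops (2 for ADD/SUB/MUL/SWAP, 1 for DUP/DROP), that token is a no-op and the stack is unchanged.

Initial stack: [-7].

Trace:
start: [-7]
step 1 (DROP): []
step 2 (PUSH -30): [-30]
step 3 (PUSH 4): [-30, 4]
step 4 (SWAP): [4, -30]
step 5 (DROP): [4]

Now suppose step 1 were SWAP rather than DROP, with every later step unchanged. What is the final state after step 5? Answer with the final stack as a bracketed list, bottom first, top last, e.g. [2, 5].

[-7, 4]

(re-executing from step 1 with the substitution; state before step 1: [-7])
step 1 (SWAP): [-7]
step 2 (PUSH -30): [-7, -30]
step 3 (PUSH 4): [-7, -30, 4]
step 4 (SWAP): [-7, 4, -30]
step 5 (DROP): [-7, 4]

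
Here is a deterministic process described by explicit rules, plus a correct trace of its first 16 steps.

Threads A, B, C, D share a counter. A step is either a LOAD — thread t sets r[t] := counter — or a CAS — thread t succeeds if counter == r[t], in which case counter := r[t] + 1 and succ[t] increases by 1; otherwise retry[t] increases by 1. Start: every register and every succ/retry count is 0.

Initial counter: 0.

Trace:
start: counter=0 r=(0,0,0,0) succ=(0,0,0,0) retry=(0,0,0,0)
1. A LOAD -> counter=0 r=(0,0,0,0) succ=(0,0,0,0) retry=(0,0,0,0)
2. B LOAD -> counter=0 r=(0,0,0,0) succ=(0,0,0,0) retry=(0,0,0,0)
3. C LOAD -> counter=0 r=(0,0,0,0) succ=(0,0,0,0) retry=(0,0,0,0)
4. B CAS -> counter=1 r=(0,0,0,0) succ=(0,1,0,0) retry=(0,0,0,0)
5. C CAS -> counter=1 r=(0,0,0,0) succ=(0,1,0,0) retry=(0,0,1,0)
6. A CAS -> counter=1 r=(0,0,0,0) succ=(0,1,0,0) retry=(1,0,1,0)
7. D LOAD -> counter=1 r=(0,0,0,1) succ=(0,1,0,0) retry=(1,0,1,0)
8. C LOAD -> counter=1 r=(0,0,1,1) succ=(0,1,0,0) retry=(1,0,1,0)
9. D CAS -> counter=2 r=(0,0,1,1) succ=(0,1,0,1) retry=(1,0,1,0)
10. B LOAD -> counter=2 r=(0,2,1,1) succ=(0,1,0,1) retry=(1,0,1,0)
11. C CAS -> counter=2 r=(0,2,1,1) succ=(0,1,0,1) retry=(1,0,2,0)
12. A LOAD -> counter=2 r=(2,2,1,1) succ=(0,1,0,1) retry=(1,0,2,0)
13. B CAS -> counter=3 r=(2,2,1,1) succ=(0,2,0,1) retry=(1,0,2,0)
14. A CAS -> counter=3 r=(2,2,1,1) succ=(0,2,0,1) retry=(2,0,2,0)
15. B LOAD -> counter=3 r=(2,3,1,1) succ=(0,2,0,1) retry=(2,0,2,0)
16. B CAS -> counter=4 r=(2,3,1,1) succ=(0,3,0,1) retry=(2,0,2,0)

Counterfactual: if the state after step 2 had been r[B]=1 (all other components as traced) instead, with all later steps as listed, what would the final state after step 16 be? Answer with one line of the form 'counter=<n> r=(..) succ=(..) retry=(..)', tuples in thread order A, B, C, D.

counter=4 r=(2,3,1,1) succ=(0,2,1,1) retry=(2,1,1,0)

state after step 2 := counter=0 r=(0,1,0,0) succ=(0,0,0,0) retry=(0,0,0,0)
3. C LOAD -> counter=0 r=(0,1,0,0) succ=(0,0,0,0) retry=(0,0,0,0)
4. B CAS -> counter=0 r=(0,1,0,0) succ=(0,0,0,0) retry=(0,1,0,0)
5. C CAS -> counter=1 r=(0,1,0,0) succ=(0,0,1,0) retry=(0,1,0,0)
6. A CAS -> counter=1 r=(0,1,0,0) succ=(0,0,1,0) retry=(1,1,0,0)
7. D LOAD -> counter=1 r=(0,1,0,1) succ=(0,0,1,0) retry=(1,1,0,0)
8. C LOAD -> counter=1 r=(0,1,1,1) succ=(0,0,1,0) retry=(1,1,0,0)
9. D CAS -> counter=2 r=(0,1,1,1) succ=(0,0,1,1) retry=(1,1,0,0)
10. B LOAD -> counter=2 r=(0,2,1,1) succ=(0,0,1,1) retry=(1,1,0,0)
11. C CAS -> counter=2 r=(0,2,1,1) succ=(0,0,1,1) retry=(1,1,1,0)
12. A LOAD -> counter=2 r=(2,2,1,1) succ=(0,0,1,1) retry=(1,1,1,0)
13. B CAS -> counter=3 r=(2,2,1,1) succ=(0,1,1,1) retry=(1,1,1,0)
14. A CAS -> counter=3 r=(2,2,1,1) succ=(0,1,1,1) retry=(2,1,1,0)
15. B LOAD -> counter=3 r=(2,3,1,1) succ=(0,1,1,1) retry=(2,1,1,0)
16. B CAS -> counter=4 r=(2,3,1,1) succ=(0,2,1,1) retry=(2,1,1,0)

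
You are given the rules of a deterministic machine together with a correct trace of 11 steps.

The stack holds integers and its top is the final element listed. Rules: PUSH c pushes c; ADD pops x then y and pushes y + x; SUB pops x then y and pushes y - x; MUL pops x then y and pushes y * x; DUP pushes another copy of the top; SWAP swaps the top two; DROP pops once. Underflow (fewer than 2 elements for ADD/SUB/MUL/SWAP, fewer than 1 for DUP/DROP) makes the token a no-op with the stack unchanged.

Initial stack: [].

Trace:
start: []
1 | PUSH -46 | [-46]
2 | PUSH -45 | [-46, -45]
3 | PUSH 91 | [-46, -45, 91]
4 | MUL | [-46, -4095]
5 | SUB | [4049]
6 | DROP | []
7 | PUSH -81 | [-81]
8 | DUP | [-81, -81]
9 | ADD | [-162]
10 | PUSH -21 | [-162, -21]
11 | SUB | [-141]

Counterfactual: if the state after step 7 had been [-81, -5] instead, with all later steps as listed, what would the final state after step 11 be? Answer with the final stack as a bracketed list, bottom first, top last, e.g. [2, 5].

[-81, 11]

state after step 7 := [-81, -5]
8 | DUP | [-81, -5, -5]
9 | ADD | [-81, -10]
10 | PUSH -21 | [-81, -10, -21]
11 | SUB | [-81, 11]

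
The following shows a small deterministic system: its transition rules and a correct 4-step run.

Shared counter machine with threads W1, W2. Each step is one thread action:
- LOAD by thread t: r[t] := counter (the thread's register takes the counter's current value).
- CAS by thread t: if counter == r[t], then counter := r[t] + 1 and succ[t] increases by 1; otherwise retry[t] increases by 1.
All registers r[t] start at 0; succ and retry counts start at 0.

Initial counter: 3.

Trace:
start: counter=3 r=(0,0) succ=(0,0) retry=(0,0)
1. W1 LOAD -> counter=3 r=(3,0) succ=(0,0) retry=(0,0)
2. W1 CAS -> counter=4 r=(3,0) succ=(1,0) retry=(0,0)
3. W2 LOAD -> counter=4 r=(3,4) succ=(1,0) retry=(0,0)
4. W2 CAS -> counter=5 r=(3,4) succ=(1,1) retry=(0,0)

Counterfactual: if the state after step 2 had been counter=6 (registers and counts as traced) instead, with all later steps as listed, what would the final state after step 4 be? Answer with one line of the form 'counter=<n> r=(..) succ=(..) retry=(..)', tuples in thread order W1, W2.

counter=7 r=(3,6) succ=(1,1) retry=(0,0)

state after step 2 := counter=6 r=(3,0) succ=(1,0) retry=(0,0)
3. W2 LOAD -> counter=6 r=(3,6) succ=(1,0) retry=(0,0)
4. W2 CAS -> counter=7 r=(3,6) succ=(1,1) retry=(0,0)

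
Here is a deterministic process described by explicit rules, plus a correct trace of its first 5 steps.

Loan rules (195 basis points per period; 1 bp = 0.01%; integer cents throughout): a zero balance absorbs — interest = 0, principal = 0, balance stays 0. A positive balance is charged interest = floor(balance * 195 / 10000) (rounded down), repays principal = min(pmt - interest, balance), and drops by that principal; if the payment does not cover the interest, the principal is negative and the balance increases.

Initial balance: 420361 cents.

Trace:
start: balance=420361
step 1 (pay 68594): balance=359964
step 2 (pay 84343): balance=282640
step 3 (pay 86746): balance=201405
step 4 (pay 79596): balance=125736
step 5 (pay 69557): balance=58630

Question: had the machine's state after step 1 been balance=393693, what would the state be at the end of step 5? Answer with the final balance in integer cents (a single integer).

95069

state after step 1 := balance=393693
step 2 (pay 84343): balance=317027
step 3 (pay 86746): balance=236463
step 4 (pay 79596): balance=161478
step 5 (pay 69557): balance=95069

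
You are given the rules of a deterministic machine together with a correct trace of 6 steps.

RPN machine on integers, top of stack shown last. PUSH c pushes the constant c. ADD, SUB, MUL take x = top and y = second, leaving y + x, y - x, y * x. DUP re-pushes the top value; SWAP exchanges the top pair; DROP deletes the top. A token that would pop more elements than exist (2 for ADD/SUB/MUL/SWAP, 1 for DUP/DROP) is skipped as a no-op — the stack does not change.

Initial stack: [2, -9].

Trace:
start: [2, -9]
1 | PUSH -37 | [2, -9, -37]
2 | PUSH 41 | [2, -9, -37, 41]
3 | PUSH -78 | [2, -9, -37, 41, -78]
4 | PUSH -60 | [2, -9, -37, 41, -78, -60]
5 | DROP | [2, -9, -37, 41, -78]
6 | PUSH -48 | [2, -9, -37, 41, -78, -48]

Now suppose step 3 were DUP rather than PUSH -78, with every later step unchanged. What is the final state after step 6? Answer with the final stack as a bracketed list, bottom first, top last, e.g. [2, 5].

(re-executing from step 3 with the substitution; state before step 3: [2, -9, -37, 41])
3 | DUP | [2, -9, -37, 41, 41]
4 | PUSH -60 | [2, -9, -37, 41, 41, -60]
5 | DROP | [2, -9, -37, 41, 41]
6 | PUSH -48 | [2, -9, -37, 41, 41, -48]

[2, -9, -37, 41, 41, -48]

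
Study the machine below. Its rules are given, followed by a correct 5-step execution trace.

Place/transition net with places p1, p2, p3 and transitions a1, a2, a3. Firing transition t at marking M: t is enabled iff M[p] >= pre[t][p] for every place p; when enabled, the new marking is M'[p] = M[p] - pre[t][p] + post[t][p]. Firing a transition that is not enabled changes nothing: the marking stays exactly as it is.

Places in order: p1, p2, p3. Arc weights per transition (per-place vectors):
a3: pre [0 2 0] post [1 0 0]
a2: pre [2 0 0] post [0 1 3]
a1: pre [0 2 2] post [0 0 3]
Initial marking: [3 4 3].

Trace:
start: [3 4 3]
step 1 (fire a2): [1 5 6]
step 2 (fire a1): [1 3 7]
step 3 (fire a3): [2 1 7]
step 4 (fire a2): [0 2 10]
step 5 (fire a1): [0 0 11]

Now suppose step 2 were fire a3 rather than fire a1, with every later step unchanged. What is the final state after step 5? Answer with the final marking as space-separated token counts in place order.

(re-executing from step 2 with the substitution; state before step 2: [1 5 6])
step 2 (fire a3): [2 3 6]
step 3 (fire a3): [3 1 6]
step 4 (fire a2): [1 2 9]
step 5 (fire a1): [1 0 10]

1 0 10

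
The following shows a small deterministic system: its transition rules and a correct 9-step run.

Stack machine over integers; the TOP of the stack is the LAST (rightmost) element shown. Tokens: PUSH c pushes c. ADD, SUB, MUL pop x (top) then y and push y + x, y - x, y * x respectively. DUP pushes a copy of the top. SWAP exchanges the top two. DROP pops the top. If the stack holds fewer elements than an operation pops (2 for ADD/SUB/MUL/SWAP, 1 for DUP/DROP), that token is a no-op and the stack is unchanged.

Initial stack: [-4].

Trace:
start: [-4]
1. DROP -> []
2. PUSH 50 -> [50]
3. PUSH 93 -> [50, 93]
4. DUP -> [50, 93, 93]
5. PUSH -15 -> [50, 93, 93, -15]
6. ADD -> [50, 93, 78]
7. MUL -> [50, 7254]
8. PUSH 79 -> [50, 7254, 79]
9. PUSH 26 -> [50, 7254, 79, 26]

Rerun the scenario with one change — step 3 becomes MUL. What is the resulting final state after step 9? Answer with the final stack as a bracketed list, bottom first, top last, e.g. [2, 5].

(re-executing from step 3 with the substitution; state before step 3: [50])
3. MUL -> [50]
4. DUP -> [50, 50]
5. PUSH -15 -> [50, 50, -15]
6. ADD -> [50, 35]
7. MUL -> [1750]
8. PUSH 79 -> [1750, 79]
9. PUSH 26 -> [1750, 79, 26]

[1750, 79, 26]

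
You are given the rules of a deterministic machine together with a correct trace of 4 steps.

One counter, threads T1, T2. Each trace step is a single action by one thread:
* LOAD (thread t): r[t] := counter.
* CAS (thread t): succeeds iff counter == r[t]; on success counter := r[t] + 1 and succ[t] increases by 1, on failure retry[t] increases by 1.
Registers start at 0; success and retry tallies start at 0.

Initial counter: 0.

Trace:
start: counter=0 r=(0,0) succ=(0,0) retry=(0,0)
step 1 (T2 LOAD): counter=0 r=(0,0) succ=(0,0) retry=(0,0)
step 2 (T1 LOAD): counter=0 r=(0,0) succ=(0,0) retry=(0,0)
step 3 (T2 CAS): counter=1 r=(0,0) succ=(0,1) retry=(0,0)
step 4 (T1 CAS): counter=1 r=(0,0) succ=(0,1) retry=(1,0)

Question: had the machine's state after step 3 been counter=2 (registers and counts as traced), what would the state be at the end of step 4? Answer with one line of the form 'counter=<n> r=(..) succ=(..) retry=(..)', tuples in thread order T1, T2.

state after step 3 := counter=2 r=(0,0) succ=(0,1) retry=(0,0)
step 4 (T1 CAS): counter=2 r=(0,0) succ=(0,1) retry=(1,0)

counter=2 r=(0,0) succ=(0,1) retry=(1,0)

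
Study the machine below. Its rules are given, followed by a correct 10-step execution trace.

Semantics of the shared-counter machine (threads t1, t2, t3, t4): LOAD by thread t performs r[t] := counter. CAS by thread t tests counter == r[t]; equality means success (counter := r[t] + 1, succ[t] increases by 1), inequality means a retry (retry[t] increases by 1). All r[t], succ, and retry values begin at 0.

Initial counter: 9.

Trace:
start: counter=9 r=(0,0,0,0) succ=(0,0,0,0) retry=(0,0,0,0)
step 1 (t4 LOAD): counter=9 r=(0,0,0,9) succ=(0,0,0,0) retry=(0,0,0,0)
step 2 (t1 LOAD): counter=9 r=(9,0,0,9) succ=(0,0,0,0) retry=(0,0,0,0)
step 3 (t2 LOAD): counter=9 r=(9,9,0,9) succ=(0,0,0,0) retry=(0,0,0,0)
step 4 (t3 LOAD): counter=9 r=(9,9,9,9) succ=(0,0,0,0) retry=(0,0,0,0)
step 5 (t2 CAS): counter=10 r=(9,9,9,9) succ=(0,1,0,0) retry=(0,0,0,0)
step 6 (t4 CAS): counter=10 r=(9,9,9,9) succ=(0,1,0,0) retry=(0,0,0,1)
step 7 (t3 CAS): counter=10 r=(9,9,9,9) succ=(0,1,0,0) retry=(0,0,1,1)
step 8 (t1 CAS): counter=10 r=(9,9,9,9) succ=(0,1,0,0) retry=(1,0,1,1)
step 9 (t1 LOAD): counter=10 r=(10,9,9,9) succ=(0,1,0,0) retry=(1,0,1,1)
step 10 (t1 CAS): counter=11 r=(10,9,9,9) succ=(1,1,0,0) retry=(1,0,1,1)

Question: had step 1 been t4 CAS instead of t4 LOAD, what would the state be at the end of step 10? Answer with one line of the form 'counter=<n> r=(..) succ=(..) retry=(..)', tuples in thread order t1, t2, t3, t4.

counter=11 r=(10,9,9,0) succ=(1,1,0,0) retry=(1,0,1,2)

(re-executing from step 1 with the substitution; state before step 1: counter=9 r=(0,0,0,0) succ=(0,0,0,0) retry=(0,0,0,0))
step 1 (t4 CAS): counter=9 r=(0,0,0,0) succ=(0,0,0,0) retry=(0,0,0,1)
step 2 (t1 LOAD): counter=9 r=(9,0,0,0) succ=(0,0,0,0) retry=(0,0,0,1)
step 3 (t2 LOAD): counter=9 r=(9,9,0,0) succ=(0,0,0,0) retry=(0,0,0,1)
step 4 (t3 LOAD): counter=9 r=(9,9,9,0) succ=(0,0,0,0) retry=(0,0,0,1)
step 5 (t2 CAS): counter=10 r=(9,9,9,0) succ=(0,1,0,0) retry=(0,0,0,1)
step 6 (t4 CAS): counter=10 r=(9,9,9,0) succ=(0,1,0,0) retry=(0,0,0,2)
step 7 (t3 CAS): counter=10 r=(9,9,9,0) succ=(0,1,0,0) retry=(0,0,1,2)
step 8 (t1 CAS): counter=10 r=(9,9,9,0) succ=(0,1,0,0) retry=(1,0,1,2)
step 9 (t1 LOAD): counter=10 r=(10,9,9,0) succ=(0,1,0,0) retry=(1,0,1,2)
step 10 (t1 CAS): counter=11 r=(10,9,9,0) succ=(1,1,0,0) retry=(1,0,1,2)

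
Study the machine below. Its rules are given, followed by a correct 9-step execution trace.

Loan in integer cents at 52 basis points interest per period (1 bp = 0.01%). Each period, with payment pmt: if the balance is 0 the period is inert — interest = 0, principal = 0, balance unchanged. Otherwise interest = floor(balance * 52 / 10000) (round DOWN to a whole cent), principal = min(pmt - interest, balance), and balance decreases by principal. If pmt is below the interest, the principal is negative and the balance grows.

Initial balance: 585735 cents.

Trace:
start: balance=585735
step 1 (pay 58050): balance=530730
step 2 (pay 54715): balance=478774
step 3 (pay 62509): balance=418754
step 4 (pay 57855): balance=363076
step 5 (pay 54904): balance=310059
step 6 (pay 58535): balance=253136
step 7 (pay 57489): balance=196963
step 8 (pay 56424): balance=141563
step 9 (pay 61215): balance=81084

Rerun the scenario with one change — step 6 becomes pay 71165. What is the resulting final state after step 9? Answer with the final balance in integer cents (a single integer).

(re-executing from step 6 with the substitution; state before step 6: balance=310059)
step 6 (pay 71165): balance=240506
step 7 (pay 57489): balance=184267
step 8 (pay 56424): balance=128801
step 9 (pay 61215): balance=68255

68255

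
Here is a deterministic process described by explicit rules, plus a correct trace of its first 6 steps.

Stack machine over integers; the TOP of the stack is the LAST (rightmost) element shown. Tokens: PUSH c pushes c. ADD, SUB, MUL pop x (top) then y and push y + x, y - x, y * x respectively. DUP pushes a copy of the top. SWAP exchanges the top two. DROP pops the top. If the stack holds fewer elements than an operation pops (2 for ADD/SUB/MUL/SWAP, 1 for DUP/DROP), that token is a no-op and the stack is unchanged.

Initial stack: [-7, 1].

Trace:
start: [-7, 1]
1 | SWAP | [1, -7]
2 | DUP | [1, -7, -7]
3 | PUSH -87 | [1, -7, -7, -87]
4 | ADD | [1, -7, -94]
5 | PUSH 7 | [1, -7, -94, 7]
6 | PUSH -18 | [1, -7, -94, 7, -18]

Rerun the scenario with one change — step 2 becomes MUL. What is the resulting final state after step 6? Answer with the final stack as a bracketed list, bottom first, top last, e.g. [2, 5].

(re-executing from step 2 with the substitution; state before step 2: [1, -7])
2 | MUL | [-7]
3 | PUSH -87 | [-7, -87]
4 | ADD | [-94]
5 | PUSH 7 | [-94, 7]
6 | PUSH -18 | [-94, 7, -18]

[-94, 7, -18]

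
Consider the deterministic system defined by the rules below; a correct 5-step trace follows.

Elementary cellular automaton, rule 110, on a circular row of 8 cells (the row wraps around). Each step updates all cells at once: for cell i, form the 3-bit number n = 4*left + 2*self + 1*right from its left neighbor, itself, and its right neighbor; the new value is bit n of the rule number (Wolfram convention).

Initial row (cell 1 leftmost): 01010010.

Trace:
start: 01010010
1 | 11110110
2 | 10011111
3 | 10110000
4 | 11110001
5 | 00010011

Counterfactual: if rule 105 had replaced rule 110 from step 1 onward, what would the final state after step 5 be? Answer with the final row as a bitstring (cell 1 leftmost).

00100000

(re-executing steps 1..5 under rule 105; state before step 1: 01010010)
1 | 00100000
2 | 10001111
3 | 10101000
4 | 01010010
5 | 00100000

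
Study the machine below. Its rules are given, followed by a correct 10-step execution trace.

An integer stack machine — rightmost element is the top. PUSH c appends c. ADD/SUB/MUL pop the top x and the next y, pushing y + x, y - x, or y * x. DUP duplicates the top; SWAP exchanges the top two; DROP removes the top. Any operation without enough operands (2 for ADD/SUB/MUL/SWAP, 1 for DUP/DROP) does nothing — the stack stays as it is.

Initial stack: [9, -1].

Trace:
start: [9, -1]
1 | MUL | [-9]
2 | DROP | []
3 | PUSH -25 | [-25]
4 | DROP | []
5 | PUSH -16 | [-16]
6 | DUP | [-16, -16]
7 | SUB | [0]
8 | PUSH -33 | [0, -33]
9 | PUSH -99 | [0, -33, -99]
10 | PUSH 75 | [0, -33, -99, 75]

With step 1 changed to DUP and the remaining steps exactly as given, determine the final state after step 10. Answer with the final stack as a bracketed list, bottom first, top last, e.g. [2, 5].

(re-executing from step 1 with the substitution; state before step 1: [9, -1])
1 | DUP | [9, -1, -1]
2 | DROP | [9, -1]
3 | PUSH -25 | [9, -1, -25]
4 | DROP | [9, -1]
5 | PUSH -16 | [9, -1, -16]
6 | DUP | [9, -1, -16, -16]
7 | SUB | [9, -1, 0]
8 | PUSH -33 | [9, -1, 0, -33]
9 | PUSH -99 | [9, -1, 0, -33, -99]
10 | PUSH 75 | [9, -1, 0, -33, -99, 75]

[9, -1, 0, -33, -99, 75]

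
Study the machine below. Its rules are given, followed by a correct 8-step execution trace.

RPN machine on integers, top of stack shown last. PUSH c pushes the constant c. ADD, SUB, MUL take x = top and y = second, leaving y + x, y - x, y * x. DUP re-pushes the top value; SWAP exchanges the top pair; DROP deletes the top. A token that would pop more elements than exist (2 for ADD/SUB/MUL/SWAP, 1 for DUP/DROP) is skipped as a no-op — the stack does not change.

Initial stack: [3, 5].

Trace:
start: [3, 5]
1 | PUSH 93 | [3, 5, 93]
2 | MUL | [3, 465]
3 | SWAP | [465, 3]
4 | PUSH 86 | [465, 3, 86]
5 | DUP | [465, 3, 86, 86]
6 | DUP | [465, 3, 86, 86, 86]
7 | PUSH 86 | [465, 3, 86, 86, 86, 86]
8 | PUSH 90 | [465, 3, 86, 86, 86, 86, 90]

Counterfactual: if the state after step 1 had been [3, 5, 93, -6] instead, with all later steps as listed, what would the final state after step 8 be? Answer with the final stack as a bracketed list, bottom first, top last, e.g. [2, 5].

state after step 1 := [3, 5, 93, -6]
2 | MUL | [3, 5, -558]
3 | SWAP | [3, -558, 5]
4 | PUSH 86 | [3, -558, 5, 86]
5 | DUP | [3, -558, 5, 86, 86]
6 | DUP | [3, -558, 5, 86, 86, 86]
7 | PUSH 86 | [3, -558, 5, 86, 86, 86, 86]
8 | PUSH 90 | [3, -558, 5, 86, 86, 86, 86, 90]

[3, -558, 5, 86, 86, 86, 86, 90]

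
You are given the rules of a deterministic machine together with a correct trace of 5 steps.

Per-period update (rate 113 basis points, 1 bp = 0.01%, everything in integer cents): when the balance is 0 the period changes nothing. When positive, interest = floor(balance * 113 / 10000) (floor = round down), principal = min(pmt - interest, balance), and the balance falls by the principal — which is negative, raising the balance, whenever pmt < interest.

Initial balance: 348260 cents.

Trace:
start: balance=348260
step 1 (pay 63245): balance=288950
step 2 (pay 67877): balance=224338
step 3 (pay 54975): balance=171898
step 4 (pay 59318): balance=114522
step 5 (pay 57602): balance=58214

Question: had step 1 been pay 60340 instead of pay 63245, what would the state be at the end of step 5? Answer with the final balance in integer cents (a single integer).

(re-executing from step 1 with the substitution; state before step 1: balance=348260)
step 1 (pay 60340): balance=291855
step 2 (pay 67877): balance=227275
step 3 (pay 54975): balance=174868
step 4 (pay 59318): balance=117526
step 5 (pay 57602): balance=61252

61252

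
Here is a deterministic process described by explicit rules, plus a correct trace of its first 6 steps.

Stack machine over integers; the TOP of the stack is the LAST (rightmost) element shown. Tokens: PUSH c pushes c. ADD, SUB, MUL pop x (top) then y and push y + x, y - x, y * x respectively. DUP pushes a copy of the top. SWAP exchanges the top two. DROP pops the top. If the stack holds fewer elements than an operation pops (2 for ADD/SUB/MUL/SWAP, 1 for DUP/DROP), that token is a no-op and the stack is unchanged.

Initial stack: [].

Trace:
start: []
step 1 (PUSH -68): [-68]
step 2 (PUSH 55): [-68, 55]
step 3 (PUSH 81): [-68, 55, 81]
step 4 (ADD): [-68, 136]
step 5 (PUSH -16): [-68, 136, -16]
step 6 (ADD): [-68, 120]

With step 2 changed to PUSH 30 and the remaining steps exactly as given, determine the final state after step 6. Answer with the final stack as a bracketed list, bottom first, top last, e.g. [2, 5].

(re-executing from step 2 with the substitution; state before step 2: [-68])
step 2 (PUSH 30): [-68, 30]
step 3 (PUSH 81): [-68, 30, 81]
step 4 (ADD): [-68, 111]
step 5 (PUSH -16): [-68, 111, -16]
step 6 (ADD): [-68, 95]

[-68, 95]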